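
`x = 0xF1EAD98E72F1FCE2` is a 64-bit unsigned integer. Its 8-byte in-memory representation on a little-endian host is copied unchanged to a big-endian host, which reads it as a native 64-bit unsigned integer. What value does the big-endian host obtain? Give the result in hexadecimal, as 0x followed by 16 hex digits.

Stored little-endian, the bytes at ascending addresses are E2 FC F1 72 8E D9 EA F1.
Read back as big-endian, the last byte is least significant, giving 0xE2FCF1728ED9EAF1.

0xE2FCF1728ED9EAF1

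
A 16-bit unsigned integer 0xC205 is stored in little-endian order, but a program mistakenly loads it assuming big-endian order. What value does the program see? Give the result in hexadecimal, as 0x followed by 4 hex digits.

0x05C2

Stored little-endian, the bytes at ascending addresses are 05 C2.
Read back as big-endian, the last byte is least significant, giving 0x05C2.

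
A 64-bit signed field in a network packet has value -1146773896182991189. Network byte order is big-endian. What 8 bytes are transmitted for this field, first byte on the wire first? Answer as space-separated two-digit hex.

F0 15 D7 37 A0 52 76 AB

Two's complement of -1146773896182991189 in 64 bits: 1146773896182991189 = 0x0FEA28C85FAD8955; invert → 0xF015D737A05276AA; add 1 → 0xF015D737A05276AB.
Split into bytes (most-significant first): F0 15 D7 37 A0 52 76 AB.
Big-endian stores the most-significant byte at the lowest address.
So the memory order matches the most-significant-first order: F0 15 D7 37 A0 52 76 AB.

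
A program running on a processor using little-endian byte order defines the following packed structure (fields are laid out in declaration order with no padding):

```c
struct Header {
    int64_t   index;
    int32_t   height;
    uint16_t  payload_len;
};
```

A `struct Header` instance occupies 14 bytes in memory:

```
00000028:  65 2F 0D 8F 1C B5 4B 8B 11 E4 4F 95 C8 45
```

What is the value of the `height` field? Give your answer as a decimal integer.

-1789926383

`height` follows `index` (8 bytes), so it starts at byte offset 8 and occupies 4 bytes.
Bytes at offsets 8..11: 11 E4 4F 95.
In little-endian order the low byte comes first in memory.
Reassemble most-significant byte first: 95 4F E4 11 → 0x954FE411.
Top bit is set, so as a signed 32-bit value this is 0x954FE411 − 2^32 = -1789926383.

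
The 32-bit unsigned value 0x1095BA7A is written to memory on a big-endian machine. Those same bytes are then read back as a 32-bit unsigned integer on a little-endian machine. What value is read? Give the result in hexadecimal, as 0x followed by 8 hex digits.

0x7ABA9510

Stored big-endian, the bytes at ascending addresses are 10 95 BA 7A.
Read back as little-endian, the first byte is least significant, giving 0x7ABA9510.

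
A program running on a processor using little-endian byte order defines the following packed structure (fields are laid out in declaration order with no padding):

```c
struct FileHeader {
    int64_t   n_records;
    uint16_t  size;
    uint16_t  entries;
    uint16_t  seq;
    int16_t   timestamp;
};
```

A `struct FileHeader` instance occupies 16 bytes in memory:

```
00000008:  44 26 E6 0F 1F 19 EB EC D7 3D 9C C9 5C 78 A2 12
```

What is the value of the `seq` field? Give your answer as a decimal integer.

30812

`seq` follows `n_records` (8 B), `size` (2 B), `entries` (2 B), so it starts at offset 8 + 2 + 2 = 12 and occupies 2 bytes.
Bytes at offsets 12..13: 5C 78.
Little-endian stores the least-significant byte at the lowest address.
Reassemble most-significant byte first: 78 5C → 0x785C.
0x785C = 30812.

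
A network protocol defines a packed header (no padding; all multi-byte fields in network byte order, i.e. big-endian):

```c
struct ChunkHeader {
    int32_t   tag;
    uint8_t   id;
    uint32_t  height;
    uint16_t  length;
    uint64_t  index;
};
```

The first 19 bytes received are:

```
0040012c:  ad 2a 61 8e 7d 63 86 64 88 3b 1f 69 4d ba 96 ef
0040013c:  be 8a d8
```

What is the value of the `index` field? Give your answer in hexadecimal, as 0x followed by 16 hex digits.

0x694DBA96EFBE8AD8

`index` follows `tag` (4 B), `id` (1 B), `height` (4 B), `length` (2 B), so it starts at offset 4 + 1 + 4 + 2 = 11 and occupies 8 bytes.
Bytes at offsets 11..18: 69 4D BA 96 EF BE 8A D8.
In big-endian order the high byte comes first in memory.
The bytes are already most-significant first: 0x694DBA96EFBE8AD8.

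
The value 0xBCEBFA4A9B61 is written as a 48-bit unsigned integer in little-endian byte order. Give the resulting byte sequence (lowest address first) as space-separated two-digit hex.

Split into bytes (most-significant first): BC EB FA 4A 9B 61.
In little-endian order the low byte comes first in memory.
So at ascending addresses the bytes are 61 9B 4A FA EB BC.

61 9B 4A FA EB BC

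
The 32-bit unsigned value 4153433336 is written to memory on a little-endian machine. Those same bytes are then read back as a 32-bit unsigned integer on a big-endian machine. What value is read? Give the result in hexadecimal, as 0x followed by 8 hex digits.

0xF85C90F7

4153433336 in 32-bit hexadecimal is 0xF7905CF8.
Stored little-endian, the bytes at ascending addresses are F8 5C 90 F7.
Read back as big-endian, the last byte is least significant, giving 0xF85C90F7.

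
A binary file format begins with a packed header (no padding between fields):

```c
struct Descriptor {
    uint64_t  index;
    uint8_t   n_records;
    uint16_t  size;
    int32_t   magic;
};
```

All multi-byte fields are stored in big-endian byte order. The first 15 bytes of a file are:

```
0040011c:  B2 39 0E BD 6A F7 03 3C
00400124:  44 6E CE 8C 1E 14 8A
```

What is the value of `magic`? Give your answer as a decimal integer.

`magic` follows `index` (8 B), `n_records` (1 B), `size` (2 B), so it starts at offset 8 + 1 + 2 = 11 and occupies 4 bytes.
Bytes at offsets 11..14: 8C 1E 14 8A.
In big-endian order the high byte comes first in memory.
The bytes are already most-significant first: 0x8C1E148A.
Top bit is set, so as a signed 32-bit value this is 0x8C1E148A − 2^32 = -1944185718.

-1944185718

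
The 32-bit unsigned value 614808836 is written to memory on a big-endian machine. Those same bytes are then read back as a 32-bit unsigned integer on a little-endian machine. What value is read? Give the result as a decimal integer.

71148836

614808836 in 32-bit hexadecimal is 0x24A53D04.
Stored big-endian, the bytes at ascending addresses are 24 A5 3D 04.
Read back as little-endian, the first byte is least significant, giving 0x043DA524.
0x043DA524 = 71148836.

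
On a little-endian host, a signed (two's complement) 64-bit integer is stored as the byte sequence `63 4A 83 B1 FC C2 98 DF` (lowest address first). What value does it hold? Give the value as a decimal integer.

In little-endian order the low byte comes first in memory.
Reassemble most-significant byte first: DF 98 C2 FC B1 83 4A 63 → 0xDF98C2FCB1834A63.
Top bit is set, so as a signed 64-bit value this is 0xDF98C2FCB1834A63 − 2^64 = -2334902016225883549.

-2334902016225883549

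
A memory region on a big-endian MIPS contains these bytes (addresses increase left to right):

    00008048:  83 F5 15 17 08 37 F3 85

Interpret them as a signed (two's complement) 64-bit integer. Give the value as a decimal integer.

-8938214696780565627

Big-endian stores the most-significant byte at the lowest address.
The bytes are already most-significant first: 0x83F515170837F385.
Top bit is set, so as a signed 64-bit value this is 0x83F515170837F385 − 2^64 = -8938214696780565627.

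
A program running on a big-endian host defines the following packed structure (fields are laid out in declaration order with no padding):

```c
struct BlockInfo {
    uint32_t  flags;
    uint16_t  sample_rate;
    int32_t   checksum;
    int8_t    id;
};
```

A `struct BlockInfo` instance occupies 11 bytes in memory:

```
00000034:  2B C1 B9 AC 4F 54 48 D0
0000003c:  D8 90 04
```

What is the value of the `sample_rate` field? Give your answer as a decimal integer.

`sample_rate` follows `flags` (4 bytes), so it starts at byte offset 4 and occupies 2 bytes.
Bytes at offsets 4..5: 4F 54.
Big-endian: lowest address holds the most-significant byte.
The bytes are already most-significant first: 0x4F54.
0x4F54 = 20308.

20308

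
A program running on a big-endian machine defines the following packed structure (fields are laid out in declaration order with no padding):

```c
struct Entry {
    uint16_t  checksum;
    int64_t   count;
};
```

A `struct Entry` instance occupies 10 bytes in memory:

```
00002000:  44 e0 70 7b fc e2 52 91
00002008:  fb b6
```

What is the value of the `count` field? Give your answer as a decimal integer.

8105350003361446838

`count` follows `checksum` (2 bytes), so it starts at byte offset 2 and occupies 8 bytes.
Bytes at offsets 2..9: 70 7B FC E2 52 91 FB B6.
In big-endian order the high byte comes first in memory.
The bytes are already most-significant first: 0x707BFCE25291FBB6.
0x707BFCE25291FBB6 = 8105350003361446838.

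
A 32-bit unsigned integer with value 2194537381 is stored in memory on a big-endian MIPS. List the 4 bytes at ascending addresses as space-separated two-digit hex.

2194537381 in hexadecimal, padded to 32 bits, is 0x82CDFBA5.
Split into bytes (most-significant first): 82 CD FB A5.
Big-endian: lowest address holds the most-significant byte.
So the memory order matches the most-significant-first order: 82 CD FB A5.

82 CD FB A5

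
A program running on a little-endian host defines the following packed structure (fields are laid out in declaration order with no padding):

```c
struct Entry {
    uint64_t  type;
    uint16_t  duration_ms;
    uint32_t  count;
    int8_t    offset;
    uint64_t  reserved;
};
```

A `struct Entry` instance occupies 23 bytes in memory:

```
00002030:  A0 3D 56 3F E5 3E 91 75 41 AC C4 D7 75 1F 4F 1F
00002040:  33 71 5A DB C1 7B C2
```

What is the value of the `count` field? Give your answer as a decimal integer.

527816644

`count` follows `type` (8 B), `duration_ms` (2 B), so it starts at offset 8 + 2 = 10 and occupies 4 bytes.
Bytes at offsets 10..13: C4 D7 75 1F.
Little-endian: lowest address holds the least-significant byte.
Reassemble most-significant byte first: 1F 75 D7 C4 → 0x1F75D7C4.
0x1F75D7C4 = 527816644.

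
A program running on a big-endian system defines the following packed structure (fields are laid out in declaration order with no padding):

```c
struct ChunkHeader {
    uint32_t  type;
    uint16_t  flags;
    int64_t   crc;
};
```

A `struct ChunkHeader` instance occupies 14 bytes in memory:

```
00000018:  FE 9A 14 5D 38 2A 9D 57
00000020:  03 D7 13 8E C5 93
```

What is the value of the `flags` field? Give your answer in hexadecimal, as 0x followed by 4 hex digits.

0x382A

`flags` follows `type` (4 bytes), so it starts at byte offset 4 and occupies 2 bytes.
Bytes at offsets 4..5: 38 2A.
In big-endian order the high byte comes first in memory.
The bytes are already most-significant first: 0x382A.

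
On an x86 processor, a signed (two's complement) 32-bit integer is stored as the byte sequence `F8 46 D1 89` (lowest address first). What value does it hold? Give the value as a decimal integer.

Little-endian stores the least-significant byte at the lowest address.
Reassemble most-significant byte first: 89 D1 46 F8 → 0x89D146F8.
Top bit is set, so as a signed 32-bit value this is 0x89D146F8 − 2^32 = -1982773512.

-1982773512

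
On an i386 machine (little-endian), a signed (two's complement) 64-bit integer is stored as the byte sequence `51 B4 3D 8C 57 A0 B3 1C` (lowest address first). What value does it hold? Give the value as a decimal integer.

Little-endian: lowest address holds the least-significant byte.
Reassemble most-significant byte first: 1C B3 A0 57 8C 3D B4 51 → 0x1CB3A0578C3DB451.
0x1CB3A0578C3DB451 = 2068172951768642641.

2068172951768642641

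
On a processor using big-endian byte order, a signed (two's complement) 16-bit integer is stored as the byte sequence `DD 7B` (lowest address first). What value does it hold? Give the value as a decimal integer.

Big-endian stores the most-significant byte at the lowest address.
The bytes are already most-significant first: 0xDD7B.
Top bit is set, so as a signed 16-bit value this is 0xDD7B − 2^16 = -8837.

-8837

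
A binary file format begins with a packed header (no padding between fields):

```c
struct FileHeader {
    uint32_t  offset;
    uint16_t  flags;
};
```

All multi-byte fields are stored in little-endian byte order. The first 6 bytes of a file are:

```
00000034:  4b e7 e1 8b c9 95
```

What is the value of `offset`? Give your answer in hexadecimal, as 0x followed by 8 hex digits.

0x8BE1E74B

`offset` is the first field, at byte offset 0, occupying 4 bytes.
Bytes at offsets 0..3: 4B E7 E1 8B.
Little-endian: lowest address holds the least-significant byte.
Reassemble most-significant byte first: 8B E1 E7 4B → 0x8BE1E74B.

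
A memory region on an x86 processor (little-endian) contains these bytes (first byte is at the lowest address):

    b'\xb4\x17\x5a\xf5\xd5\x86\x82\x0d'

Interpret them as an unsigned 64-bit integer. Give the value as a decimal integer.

In little-endian order the low byte comes first in memory.
Reassemble most-significant byte first: 0D 82 86 D5 F5 5A 17 B4 → 0x0D8286D5F55A17B4.
0x0D8286D5F55A17B4 = 973488722967926708.

973488722967926708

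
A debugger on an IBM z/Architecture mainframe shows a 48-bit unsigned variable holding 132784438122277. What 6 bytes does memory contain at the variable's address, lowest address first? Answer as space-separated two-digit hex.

78 C4 49 44 17 25

132784438122277 in hexadecimal, padded to 48 bits, is 0x78C449441725.
Split into bytes (most-significant first): 78 C4 49 44 17 25.
Big-endian stores the most-significant byte at the lowest address.
So the memory order matches the most-significant-first order: 78 C4 49 44 17 25.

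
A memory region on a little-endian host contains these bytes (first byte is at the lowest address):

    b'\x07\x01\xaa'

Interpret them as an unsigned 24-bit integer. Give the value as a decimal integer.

In little-endian order the low byte comes first in memory.
Reassemble most-significant byte first: AA 01 07 → 0xAA0107.
0xAA0107 = 11141383.

11141383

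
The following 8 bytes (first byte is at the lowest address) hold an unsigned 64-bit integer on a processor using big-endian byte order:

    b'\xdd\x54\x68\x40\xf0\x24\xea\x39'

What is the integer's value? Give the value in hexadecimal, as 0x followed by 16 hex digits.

Big-endian: lowest address holds the most-significant byte.
The bytes are already most-significant first: 0xDD546840F024EA39.

0xDD546840F024EA39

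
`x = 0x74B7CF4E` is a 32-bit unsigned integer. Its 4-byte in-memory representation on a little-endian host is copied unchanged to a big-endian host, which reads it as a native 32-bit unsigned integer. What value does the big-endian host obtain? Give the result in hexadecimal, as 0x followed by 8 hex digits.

Stored little-endian, the bytes at ascending addresses are 4E CF B7 74.
Read back as big-endian, the last byte is least significant, giving 0x4ECFB774.

0x4ECFB774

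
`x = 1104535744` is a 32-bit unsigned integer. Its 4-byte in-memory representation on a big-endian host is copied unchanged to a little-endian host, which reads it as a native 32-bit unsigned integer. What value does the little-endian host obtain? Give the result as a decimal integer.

1104535744 in 32-bit hexadecimal is 0x41D5E0C0.
Stored big-endian, the bytes at ascending addresses are 41 D5 E0 C0.
Read back as little-endian, the first byte is least significant, giving 0xC0E0D541.
0xC0E0D541 = 3235960129.

3235960129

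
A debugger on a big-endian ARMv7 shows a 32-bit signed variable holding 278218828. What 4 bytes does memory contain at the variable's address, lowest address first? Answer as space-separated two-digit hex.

278218828 in hexadecimal, padded to 32 bits, is 0x1095484C.
Split into bytes (most-significant first): 10 95 48 4C.
In big-endian order the high byte comes first in memory.
So the memory order matches the most-significant-first order: 10 95 48 4C.

10 95 48 4C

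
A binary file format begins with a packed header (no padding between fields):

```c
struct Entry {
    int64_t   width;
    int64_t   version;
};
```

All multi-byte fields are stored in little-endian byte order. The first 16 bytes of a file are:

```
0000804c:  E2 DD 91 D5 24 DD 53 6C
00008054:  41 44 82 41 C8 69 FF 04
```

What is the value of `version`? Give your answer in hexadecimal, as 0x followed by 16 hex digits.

`version` follows `width` (8 bytes), so it starts at byte offset 8 and occupies 8 bytes.
Bytes at offsets 8..15: 41 44 82 41 C8 69 FF 04.
In little-endian order the low byte comes first in memory.
Reassemble most-significant byte first: 04 FF 69 C8 41 82 44 41 → 0x04FF69C841824441.

0x04FF69C841824441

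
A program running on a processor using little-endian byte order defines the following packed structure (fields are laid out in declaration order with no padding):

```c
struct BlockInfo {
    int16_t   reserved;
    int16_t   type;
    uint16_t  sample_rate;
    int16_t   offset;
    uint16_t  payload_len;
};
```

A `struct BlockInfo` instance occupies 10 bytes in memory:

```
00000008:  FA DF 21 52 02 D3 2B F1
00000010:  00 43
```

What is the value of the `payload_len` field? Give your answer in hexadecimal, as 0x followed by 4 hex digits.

`payload_len` follows `reserved` (2 B), `type` (2 B), `sample_rate` (2 B), `offset` (2 B), so it starts at offset 2 + 2 + 2 + 2 = 8 and occupies 2 bytes.
Bytes at offsets 8..9: 00 43.
In little-endian order the low byte comes first in memory.
Reassemble most-significant byte first: 43 00 → 0x4300.

0x4300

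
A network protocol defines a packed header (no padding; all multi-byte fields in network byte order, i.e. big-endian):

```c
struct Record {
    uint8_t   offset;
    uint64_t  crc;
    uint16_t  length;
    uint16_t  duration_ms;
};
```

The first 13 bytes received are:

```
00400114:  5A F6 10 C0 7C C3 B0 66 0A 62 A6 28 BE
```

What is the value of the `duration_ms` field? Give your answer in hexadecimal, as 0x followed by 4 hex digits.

`duration_ms` follows `offset` (1 B), `crc` (8 B), `length` (2 B), so it starts at offset 1 + 8 + 2 = 11 and occupies 2 bytes.
Bytes at offsets 11..12: 28 BE.
Big-endian stores the most-significant byte at the lowest address.
The bytes are already most-significant first: 0x28BE.

0x28BE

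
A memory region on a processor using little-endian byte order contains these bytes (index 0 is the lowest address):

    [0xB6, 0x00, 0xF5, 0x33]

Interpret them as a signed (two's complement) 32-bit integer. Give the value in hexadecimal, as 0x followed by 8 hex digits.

Little-endian stores the least-significant byte at the lowest address.
Reassemble most-significant byte first: 33 F5 00 B6 → 0x33F500B6.

0x33F500B6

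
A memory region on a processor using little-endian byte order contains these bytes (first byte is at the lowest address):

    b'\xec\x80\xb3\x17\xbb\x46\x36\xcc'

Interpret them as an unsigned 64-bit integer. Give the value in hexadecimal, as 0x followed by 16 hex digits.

Little-endian: lowest address holds the least-significant byte.
Reassemble most-significant byte first: CC 36 46 BB 17 B3 80 EC → 0xCC3646BB17B380EC.

0xCC3646BB17B380EC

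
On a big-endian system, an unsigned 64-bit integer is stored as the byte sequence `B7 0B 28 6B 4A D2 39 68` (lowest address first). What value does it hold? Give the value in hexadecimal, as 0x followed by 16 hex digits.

0xB70B286B4AD23968

Big-endian: lowest address holds the most-significant byte.
The bytes are already most-significant first: 0xB70B286B4AD23968.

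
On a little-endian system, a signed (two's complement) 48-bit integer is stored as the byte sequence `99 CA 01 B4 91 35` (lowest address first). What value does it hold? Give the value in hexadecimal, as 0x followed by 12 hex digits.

0x3591B401CA99

Little-endian stores the least-significant byte at the lowest address.
Reassemble most-significant byte first: 35 91 B4 01 CA 99 → 0x3591B401CA99.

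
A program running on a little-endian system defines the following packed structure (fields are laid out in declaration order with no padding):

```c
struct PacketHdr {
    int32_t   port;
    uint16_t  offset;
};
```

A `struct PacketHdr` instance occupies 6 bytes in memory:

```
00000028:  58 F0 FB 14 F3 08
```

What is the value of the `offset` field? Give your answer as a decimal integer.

`offset` follows `port` (4 bytes), so it starts at byte offset 4 and occupies 2 bytes.
Bytes at offsets 4..5: F3 08.
Little-endian stores the least-significant byte at the lowest address.
Reassemble most-significant byte first: 08 F3 → 0x08F3.
0x08F3 = 2291.

2291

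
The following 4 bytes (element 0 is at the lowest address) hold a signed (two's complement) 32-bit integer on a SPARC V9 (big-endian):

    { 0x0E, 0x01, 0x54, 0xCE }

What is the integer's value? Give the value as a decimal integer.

Big-endian: lowest address holds the most-significant byte.
The bytes are already most-significant first: 0x0E0154CE.
0x0E0154CE = 234968270.

234968270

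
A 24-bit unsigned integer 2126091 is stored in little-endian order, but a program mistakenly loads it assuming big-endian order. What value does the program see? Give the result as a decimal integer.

2126091 in 24-bit hexadecimal is 0x20710B.
Stored little-endian, the bytes at ascending addresses are 0B 71 20.
Read back as big-endian, the last byte is least significant, giving 0x0B7120.
0x0B7120 = 749856.

749856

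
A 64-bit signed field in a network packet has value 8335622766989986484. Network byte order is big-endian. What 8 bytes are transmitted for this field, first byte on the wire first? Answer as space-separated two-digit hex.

8335622766989986484 in hexadecimal, padded to 64 bits, is 0x73AE14BE1818CAB4.
Split into bytes (most-significant first): 73 AE 14 BE 18 18 CA B4.
Big-endian: lowest address holds the most-significant byte.
So the memory order matches the most-significant-first order: 73 AE 14 BE 18 18 CA B4.

73 AE 14 BE 18 18 CA B4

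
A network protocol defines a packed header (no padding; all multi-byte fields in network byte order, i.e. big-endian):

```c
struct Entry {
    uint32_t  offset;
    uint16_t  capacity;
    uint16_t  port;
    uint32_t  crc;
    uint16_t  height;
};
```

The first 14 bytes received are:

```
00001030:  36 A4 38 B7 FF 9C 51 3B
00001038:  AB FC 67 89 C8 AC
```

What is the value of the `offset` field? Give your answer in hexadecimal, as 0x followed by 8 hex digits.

`offset` is the first field, at byte offset 0, occupying 4 bytes.
Bytes at offsets 0..3: 36 A4 38 B7.
Big-endian: lowest address holds the most-significant byte.
The bytes are already most-significant first: 0x36A438B7.

0x36A438B7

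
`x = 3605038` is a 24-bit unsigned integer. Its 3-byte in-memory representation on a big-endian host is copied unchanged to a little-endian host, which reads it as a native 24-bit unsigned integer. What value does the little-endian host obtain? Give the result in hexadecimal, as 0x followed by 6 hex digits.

0x2E0237

3605038 in 24-bit hexadecimal is 0x37022E.
Stored big-endian, the bytes at ascending addresses are 37 02 2E.
Read back as little-endian, the first byte is least significant, giving 0x2E0237.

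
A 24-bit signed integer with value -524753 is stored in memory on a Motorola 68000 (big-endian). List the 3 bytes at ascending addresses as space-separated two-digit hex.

F7 FE 2F

Two's complement of -524753 in 24 bits: 524753 = 0x0801D1; invert → 0xF7FE2E; add 1 → 0xF7FE2F.
Split into bytes (most-significant first): F7 FE 2F.
Big-endian stores the most-significant byte at the lowest address.
So the memory order matches the most-significant-first order: F7 FE 2F.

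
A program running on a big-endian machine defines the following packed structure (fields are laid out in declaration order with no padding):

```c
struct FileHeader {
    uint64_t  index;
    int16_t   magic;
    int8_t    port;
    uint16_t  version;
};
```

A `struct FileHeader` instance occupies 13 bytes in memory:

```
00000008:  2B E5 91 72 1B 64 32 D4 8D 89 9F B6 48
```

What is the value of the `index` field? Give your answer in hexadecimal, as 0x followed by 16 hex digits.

0x2BE591721B6432D4

`index` is the first field, at byte offset 0, occupying 8 bytes.
Bytes at offsets 0..7: 2B E5 91 72 1B 64 32 D4.
Big-endian: lowest address holds the most-significant byte.
The bytes are already most-significant first: 0x2BE591721B6432D4.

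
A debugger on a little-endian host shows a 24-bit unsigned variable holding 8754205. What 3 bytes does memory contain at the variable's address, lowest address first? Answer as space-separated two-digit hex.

8754205 in hexadecimal, padded to 24 bits, is 0x85941D.
Split into bytes (most-significant first): 85 94 1D.
In little-endian order the low byte comes first in memory.
So at ascending addresses the bytes are 1D 94 85.

1D 94 85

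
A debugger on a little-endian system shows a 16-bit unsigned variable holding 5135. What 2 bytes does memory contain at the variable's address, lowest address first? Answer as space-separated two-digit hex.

0F 14

5135 in hexadecimal, padded to 16 bits, is 0x140F.
Split into bytes (most-significant first): 14 0F.
In little-endian order the low byte comes first in memory.
So at ascending addresses the bytes are 0F 14.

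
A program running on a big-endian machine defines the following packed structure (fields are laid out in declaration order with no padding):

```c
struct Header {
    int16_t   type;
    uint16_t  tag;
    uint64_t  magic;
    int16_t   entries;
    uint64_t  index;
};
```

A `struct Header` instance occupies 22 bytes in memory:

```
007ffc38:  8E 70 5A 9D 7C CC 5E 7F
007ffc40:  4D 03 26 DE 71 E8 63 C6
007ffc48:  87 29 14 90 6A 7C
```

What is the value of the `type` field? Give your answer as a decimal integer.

`type` is the first field, at byte offset 0, occupying 2 bytes.
Bytes at offsets 0..1: 8E 70.
Big-endian: lowest address holds the most-significant byte.
The bytes are already most-significant first: 0x8E70.
Top bit is set, so as a signed 16-bit value this is 0x8E70 − 2^16 = -29072.

-29072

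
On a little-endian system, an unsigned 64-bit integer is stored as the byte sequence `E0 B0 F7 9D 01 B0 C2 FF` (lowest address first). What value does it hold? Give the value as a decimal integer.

Little-endian stores the least-significant byte at the lowest address.
Reassemble most-significant byte first: FF C2 B0 01 9D F7 B0 E0 → 0xFFC2B0019DF7B0E0.
0xFFC2B0019DF7B0E0 = 18429486146145202400.

18429486146145202400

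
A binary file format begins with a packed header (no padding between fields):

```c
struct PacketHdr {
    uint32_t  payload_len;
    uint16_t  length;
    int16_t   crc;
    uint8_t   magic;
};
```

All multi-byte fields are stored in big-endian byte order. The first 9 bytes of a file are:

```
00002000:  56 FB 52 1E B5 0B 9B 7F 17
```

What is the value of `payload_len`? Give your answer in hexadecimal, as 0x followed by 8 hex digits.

`payload_len` is the first field, at byte offset 0, occupying 4 bytes.
Bytes at offsets 0..3: 56 FB 52 1E.
Big-endian stores the most-significant byte at the lowest address.
The bytes are already most-significant first: 0x56FB521E.

0x56FB521E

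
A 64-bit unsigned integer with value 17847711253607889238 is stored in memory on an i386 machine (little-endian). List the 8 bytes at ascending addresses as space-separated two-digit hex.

56 39 0A ED D2 CE AF F7

17847711253607889238 in hexadecimal, padded to 64 bits, is 0xF7AFCED2ED0A3956.
Split into bytes (most-significant first): F7 AF CE D2 ED 0A 39 56.
Little-endian stores the least-significant byte at the lowest address.
So at ascending addresses the bytes are 56 39 0A ED D2 CE AF F7.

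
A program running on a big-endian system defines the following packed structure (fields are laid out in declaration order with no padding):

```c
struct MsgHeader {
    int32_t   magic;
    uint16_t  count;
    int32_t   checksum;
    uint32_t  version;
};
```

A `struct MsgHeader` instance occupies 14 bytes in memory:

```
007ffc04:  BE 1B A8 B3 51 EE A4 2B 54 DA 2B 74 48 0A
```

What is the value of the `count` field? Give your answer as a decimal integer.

`count` follows `magic` (4 bytes), so it starts at byte offset 4 and occupies 2 bytes.
Bytes at offsets 4..5: 51 EE.
Big-endian: lowest address holds the most-significant byte.
The bytes are already most-significant first: 0x51EE.
0x51EE = 20974.

20974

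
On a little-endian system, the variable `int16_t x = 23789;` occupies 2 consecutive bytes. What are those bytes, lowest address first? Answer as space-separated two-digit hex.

ED 5C

23789 in hexadecimal, padded to 16 bits, is 0x5CED.
Split into bytes (most-significant first): 5C ED.
Little-endian stores the least-significant byte at the lowest address.
So at ascending addresses the bytes are ED 5C.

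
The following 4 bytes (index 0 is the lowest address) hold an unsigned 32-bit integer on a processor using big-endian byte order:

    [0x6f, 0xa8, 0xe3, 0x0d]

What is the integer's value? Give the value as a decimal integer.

1873339149

Big-endian stores the most-significant byte at the lowest address.
The bytes are already most-significant first: 0x6FA8E30D.
0x6FA8E30D = 1873339149.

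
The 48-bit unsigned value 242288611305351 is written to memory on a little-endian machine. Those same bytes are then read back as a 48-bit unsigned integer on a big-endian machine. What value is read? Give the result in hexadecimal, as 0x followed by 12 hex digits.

242288611305351 in 48-bit hexadecimal is 0xDC5C369C2787.
Stored little-endian, the bytes at ascending addresses are 87 27 9C 36 5C DC.
Read back as big-endian, the last byte is least significant, giving 0x87279C365CDC.

0x87279C365CDC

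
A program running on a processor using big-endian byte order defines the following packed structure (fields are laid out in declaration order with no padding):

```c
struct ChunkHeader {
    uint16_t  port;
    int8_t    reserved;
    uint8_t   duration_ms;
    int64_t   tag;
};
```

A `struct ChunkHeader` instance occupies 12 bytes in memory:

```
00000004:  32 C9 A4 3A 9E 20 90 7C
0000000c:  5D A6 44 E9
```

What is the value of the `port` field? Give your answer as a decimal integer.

`port` is the first field, at byte offset 0, occupying 2 bytes.
Bytes at offsets 0..1: 32 C9.
In big-endian order the high byte comes first in memory.
The bytes are already most-significant first: 0x32C9.
0x32C9 = 13001.

13001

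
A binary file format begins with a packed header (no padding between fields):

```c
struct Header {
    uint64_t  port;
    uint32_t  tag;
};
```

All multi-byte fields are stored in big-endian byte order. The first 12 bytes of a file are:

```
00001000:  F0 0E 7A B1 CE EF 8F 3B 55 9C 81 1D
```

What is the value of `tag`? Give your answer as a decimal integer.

`tag` follows `port` (8 bytes), so it starts at byte offset 8 and occupies 4 bytes.
Bytes at offsets 8..11: 55 9C 81 1D.
In big-endian order the high byte comes first in memory.
The bytes are already most-significant first: 0x559C811D.
0x559C811D = 1436320029.

1436320029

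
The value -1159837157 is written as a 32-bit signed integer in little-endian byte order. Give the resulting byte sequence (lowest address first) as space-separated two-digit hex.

1B 4A DE BA

Two's complement of -1159837157 in 32 bits: 1159837157 = 0x4521B5E5; invert → 0xBADE4A1A; add 1 → 0xBADE4A1B.
Split into bytes (most-significant first): BA DE 4A 1B.
Little-endian stores the least-significant byte at the lowest address.
So at ascending addresses the bytes are 1B 4A DE BA.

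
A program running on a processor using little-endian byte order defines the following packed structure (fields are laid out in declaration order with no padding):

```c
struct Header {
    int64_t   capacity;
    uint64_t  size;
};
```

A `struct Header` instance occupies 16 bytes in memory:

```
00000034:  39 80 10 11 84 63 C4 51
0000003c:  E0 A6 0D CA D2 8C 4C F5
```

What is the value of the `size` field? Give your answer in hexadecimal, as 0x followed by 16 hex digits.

0xF54C8CD2CA0DA6E0

`size` follows `capacity` (8 bytes), so it starts at byte offset 8 and occupies 8 bytes.
Bytes at offsets 8..15: E0 A6 0D CA D2 8C 4C F5.
Little-endian stores the least-significant byte at the lowest address.
Reassemble most-significant byte first: F5 4C 8C D2 CA 0D A6 E0 → 0xF54C8CD2CA0DA6E0.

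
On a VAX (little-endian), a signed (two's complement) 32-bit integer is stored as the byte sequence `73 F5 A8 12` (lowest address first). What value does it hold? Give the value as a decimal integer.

313062771

Little-endian: lowest address holds the least-significant byte.
Reassemble most-significant byte first: 12 A8 F5 73 → 0x12A8F573.
0x12A8F573 = 313062771.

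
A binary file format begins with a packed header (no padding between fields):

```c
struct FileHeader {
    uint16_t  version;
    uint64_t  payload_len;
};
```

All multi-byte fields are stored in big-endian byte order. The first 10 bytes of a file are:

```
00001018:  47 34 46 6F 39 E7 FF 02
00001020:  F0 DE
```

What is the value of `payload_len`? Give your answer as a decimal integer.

5075338973648449758

`payload_len` follows `version` (2 bytes), so it starts at byte offset 2 and occupies 8 bytes.
Bytes at offsets 2..9: 46 6F 39 E7 FF 02 F0 DE.
Big-endian: lowest address holds the most-significant byte.
The bytes are already most-significant first: 0x466F39E7FF02F0DE.
0x466F39E7FF02F0DE = 5075338973648449758.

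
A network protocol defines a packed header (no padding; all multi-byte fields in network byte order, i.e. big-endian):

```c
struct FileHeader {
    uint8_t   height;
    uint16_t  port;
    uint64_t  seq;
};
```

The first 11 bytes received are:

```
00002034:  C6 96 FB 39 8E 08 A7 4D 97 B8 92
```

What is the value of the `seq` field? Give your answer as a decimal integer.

`seq` follows `height` (1 B), `port` (2 B), so it starts at offset 1 + 2 = 3 and occupies 8 bytes.
Bytes at offsets 3..10: 39 8E 08 A7 4D 97 B8 92.
Big-endian: lowest address holds the most-significant byte.
The bytes are already most-significant first: 0x398E08A74D97B892.
0x398E08A74D97B892 = 4147261821509154962.

4147261821509154962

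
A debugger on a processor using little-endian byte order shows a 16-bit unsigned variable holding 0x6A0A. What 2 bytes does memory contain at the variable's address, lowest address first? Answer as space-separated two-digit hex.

0A 6A

Split into bytes (most-significant first): 6A 0A.
Little-endian: lowest address holds the least-significant byte.
So at ascending addresses the bytes are 0A 6A.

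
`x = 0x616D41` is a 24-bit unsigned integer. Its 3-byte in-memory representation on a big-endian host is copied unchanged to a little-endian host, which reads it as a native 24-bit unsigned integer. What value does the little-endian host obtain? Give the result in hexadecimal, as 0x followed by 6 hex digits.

0x416D61

Stored big-endian, the bytes at ascending addresses are 61 6D 41.
Read back as little-endian, the first byte is least significant, giving 0x416D61.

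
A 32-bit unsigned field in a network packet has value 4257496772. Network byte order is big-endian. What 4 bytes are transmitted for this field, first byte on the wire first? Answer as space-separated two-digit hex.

FD C4 3E C4

4257496772 in hexadecimal, padded to 32 bits, is 0xFDC43EC4.
Split into bytes (most-significant first): FD C4 3E C4.
Big-endian stores the most-significant byte at the lowest address.
So the memory order matches the most-significant-first order: FD C4 3E C4.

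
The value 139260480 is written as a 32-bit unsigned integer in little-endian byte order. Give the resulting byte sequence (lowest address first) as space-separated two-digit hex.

40 F2 4C 08

139260480 in hexadecimal, padded to 32 bits, is 0x084CF240.
Split into bytes (most-significant first): 08 4C F2 40.
In little-endian order the low byte comes first in memory.
So at ascending addresses the bytes are 40 F2 4C 08.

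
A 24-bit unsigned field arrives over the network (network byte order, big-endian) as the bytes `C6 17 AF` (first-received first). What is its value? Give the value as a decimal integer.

In big-endian order the high byte comes first in memory.
The bytes are already most-significant first: 0xC617AF.
0xC617AF = 12982191.

12982191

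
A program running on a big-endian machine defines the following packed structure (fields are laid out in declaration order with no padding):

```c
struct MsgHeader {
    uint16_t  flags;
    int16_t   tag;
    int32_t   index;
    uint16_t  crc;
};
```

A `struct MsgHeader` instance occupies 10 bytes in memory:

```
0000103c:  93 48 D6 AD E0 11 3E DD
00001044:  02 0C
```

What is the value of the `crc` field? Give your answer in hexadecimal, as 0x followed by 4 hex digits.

`crc` follows `flags` (2 B), `tag` (2 B), `index` (4 B), so it starts at offset 2 + 2 + 4 = 8 and occupies 2 bytes.
Bytes at offsets 8..9: 02 0C.
Big-endian stores the most-significant byte at the lowest address.
The bytes are already most-significant first: 0x020C.

0x020C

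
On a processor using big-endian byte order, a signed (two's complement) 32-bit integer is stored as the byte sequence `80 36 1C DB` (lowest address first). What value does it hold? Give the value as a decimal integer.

-2143937317

In big-endian order the high byte comes first in memory.
The bytes are already most-significant first: 0x80361CDB.
Top bit is set, so as a signed 32-bit value this is 0x80361CDB − 2^32 = -2143937317.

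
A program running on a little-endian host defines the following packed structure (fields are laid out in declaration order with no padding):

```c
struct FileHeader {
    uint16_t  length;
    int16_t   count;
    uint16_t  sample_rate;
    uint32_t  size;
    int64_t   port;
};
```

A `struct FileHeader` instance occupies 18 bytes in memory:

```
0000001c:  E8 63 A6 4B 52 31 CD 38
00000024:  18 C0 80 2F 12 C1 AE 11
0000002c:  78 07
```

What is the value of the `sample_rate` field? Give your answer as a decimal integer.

`sample_rate` follows `length` (2 B), `count` (2 B), so it starts at offset 2 + 2 = 4 and occupies 2 bytes.
Bytes at offsets 4..5: 52 31.
In little-endian order the low byte comes first in memory.
Reassemble most-significant byte first: 31 52 → 0x3152.
0x3152 = 12626.

12626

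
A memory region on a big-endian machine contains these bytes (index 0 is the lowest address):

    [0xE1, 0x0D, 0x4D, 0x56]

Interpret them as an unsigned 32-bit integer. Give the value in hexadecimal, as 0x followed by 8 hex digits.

In big-endian order the high byte comes first in memory.
The bytes are already most-significant first: 0xE10D4D56.

0xE10D4D56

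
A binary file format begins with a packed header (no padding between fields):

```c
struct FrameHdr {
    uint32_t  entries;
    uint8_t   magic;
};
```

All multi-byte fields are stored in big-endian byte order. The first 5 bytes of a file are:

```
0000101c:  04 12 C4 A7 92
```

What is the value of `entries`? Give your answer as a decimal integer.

`entries` is the first field, at byte offset 0, occupying 4 bytes.
Bytes at offsets 0..3: 04 12 C4 A7.
Big-endian: lowest address holds the most-significant byte.
The bytes are already most-significant first: 0x0412C4A7.
0x0412C4A7 = 68338855.

68338855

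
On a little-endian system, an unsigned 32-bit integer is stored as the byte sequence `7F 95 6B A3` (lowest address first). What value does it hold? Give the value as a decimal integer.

Little-endian stores the least-significant byte at the lowest address.
Reassemble most-significant byte first: A3 6B 95 7F → 0xA36B957F.
0xA36B957F = 2741736831.

2741736831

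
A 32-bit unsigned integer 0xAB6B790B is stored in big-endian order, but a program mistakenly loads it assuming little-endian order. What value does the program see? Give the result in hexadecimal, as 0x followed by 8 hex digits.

0x0B796BAB

Stored big-endian, the bytes at ascending addresses are AB 6B 79 0B.
Read back as little-endian, the first byte is least significant, giving 0x0B796BAB.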